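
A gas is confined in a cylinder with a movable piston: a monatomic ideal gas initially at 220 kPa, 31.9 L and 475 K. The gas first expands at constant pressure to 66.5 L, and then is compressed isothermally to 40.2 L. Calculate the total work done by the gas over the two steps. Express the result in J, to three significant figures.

Step 1 (isobaric): W = PΔV = (220 kPa)(66.5 − 31.9 L) = 7612 J.
After step 1: P = 220 kPa, V = 66.5 L, T = 990.2 K.
Step 2 (isothermal): W = P₁V₁ ln(V₂/V₁) = (14630) ln(40.2/66.5) = -7364 J.
W_total = 7612 − 7364 = 248.2 J.

W_total ≈ 248 J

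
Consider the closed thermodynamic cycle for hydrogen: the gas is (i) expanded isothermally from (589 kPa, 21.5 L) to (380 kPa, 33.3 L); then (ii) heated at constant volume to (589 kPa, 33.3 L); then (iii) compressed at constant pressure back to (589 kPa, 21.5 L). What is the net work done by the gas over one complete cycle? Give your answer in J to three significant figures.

Leg (i): W = PᵢVᵢ ln(V_f/Vᵢ) = (12664) ln(33.3/21.5) = 5540 J.
Leg (ii): W = 0.
Leg (iii): W = PΔV = (589)(21.5 − 33.3) = -6950 J.
W_net = 5540 − 6950 = -1410 J.

W_net ≈ -1410 J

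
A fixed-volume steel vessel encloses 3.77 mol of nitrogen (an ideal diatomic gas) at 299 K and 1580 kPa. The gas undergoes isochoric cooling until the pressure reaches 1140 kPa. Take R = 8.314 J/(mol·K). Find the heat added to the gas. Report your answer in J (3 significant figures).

Constant volume ⇒ W = 0, so Q = ΔU = nCᵥΔT with Cᵥ = 5R/2 = 20.79 J/(mol·K).
At constant V, T₂/T₁ = P₂/P₁ ⇒ ΔT = T₁(P₂/P₁ − 1) = 299·(1140/1580 − 1) = -83.27 K.
ΔU = (3.77)(20.79)(-83.27) = -6525 J.

Q ≈ -6520 J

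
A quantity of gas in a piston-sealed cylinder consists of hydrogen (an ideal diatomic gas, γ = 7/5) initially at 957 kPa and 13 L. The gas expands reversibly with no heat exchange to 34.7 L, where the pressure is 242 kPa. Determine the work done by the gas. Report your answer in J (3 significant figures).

Adiabatic: W = (P₁V₁ − P₂V₂)/(γ − 1) with γ = 7/5.
P₁V₁ = 12441 J, P₂V₂ = 8397 J.
W = (12441 − 8397) / 0.4 = 10109 J.

W ≈ 10100 J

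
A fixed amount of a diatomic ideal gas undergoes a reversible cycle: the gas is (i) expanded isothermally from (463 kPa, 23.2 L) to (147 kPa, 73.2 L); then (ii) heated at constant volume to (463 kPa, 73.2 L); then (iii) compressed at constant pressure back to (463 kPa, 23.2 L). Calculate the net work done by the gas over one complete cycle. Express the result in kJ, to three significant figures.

W_net ≈ -10.8 kJ

Leg (i): W = PᵢVᵢ ln(V_f/Vᵢ) = (10742) ln(73.2/23.2) = 12343 J.
Leg (ii): W = 0.
Leg (iii): W = PΔV = (463)(23.2 − 73.2) = -23150 J.
W_net = 12343 − 23150 = -10807 J.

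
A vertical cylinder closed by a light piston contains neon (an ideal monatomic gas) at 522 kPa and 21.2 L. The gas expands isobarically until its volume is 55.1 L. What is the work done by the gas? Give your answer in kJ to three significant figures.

Isobaric: W = P ΔV.
W = (522 kPa)(55.1 − 21.2 L) = (522)(33.9) = 17696 J.

W ≈ 17.7 kJ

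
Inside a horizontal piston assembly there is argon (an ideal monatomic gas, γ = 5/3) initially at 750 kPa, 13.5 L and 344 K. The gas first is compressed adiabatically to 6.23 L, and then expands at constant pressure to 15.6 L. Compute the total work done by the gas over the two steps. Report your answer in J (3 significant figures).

W_total ≈ 15300 J

Step 1 (adiabatic): W = (P₁V₁ − P₂V₂)/(γ−1) = (10125 − 16955)/0.667 = -10245 J.
After step 1: P = 2721 kPa, V = 6.23 L, T = 576 K.
Step 2 (isobaric): W = PΔV = (2721 kPa)(15.6 − 6.23 L) = 25500 J.
W_total = -10245 + 25500 = 15256 J.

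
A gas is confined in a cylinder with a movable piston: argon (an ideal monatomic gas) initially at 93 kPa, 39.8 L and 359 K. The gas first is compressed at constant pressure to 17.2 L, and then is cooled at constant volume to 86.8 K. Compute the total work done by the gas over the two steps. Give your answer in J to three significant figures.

W_total ≈ -2100 J

Step 1 (isobaric): W = PΔV = (93 kPa)(17.2 − 39.8 L) = -2102 J.
Step 2 (isochoric): W = 0 (constant volume).
W_total = -2102 + 0 = -2102 J.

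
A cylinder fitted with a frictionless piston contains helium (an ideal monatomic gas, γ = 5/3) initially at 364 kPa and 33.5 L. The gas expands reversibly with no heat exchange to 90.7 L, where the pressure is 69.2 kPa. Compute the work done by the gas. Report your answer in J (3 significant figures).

W ≈ 8880 J

Adiabatic: W = (P₁V₁ − P₂V₂)/(γ − 1) with γ = 5/3.
P₁V₁ = 12194 J, P₂V₂ = 6276 J.
W = (12194 − 6276) / 0.6667 = 8876 J.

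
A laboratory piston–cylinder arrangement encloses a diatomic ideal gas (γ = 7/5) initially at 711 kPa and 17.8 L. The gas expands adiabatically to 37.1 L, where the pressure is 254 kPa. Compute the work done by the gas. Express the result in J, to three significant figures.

Adiabatic: W = (P₁V₁ − P₂V₂)/(γ − 1) with γ = 7/5.
P₁V₁ = 12656 J, P₂V₂ = 9423 J.
W = (12656 − 9423) / 0.4 = 8081 J.

W ≈ 8080 J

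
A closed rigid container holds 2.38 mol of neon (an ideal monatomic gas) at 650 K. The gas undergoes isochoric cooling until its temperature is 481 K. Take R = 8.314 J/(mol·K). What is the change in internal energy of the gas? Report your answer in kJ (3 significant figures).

ΔU ≈ -5.02 kJ

Constant volume ⇒ W = 0, so Q = ΔU = nCᵥΔT with Cᵥ = 3R/2 = 12.47 J/(mol·K).
ΔU = (2.38)(12.47)(481 − 650) = -5016 J.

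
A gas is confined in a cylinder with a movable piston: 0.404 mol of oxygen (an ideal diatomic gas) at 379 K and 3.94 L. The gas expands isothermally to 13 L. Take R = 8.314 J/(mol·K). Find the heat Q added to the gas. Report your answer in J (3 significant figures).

Q ≈ 1520 J

Isothermal ⇒ ΔU = 0, so Q = W = nRT ln(V₂/V₁).
Q = (0.404)(8.314)(379) ln(13/3.94) = 1273 × 1.194 = 1520 J.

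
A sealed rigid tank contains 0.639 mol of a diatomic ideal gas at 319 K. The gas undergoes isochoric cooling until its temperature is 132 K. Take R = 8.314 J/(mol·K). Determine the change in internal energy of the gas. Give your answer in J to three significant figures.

ΔU ≈ -2480 J

Constant volume ⇒ W = 0, so Q = ΔU = nCᵥΔT with Cᵥ = 5R/2 = 20.79 J/(mol·K).
ΔU = (0.639)(20.79)(132 − 319) = -2484 J.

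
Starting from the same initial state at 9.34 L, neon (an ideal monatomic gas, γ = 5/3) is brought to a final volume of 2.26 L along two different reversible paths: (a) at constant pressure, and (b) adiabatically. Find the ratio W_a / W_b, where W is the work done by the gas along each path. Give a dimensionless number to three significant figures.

W_a / W_b ≈ 0.321

Path (a) isobaric: W = P₁(V₂ − V₁) → W_a/(P₁V₁) = -0.758.
Path (b) adiabatic: W = P₁V₁(1 − (V₁/V₂)^(γ−1))/(γ−1) → W_b/(P₁V₁) = -2.363.
W_a / W_b = -0.758 / -2.363 = 0.3208.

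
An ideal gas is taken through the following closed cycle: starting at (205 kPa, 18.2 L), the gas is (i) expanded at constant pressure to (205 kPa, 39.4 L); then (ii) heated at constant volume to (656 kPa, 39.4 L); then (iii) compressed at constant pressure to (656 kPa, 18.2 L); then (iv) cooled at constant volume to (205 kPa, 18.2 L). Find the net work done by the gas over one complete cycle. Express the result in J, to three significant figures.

Constant-volume legs do no work.
W(i) = (205)(39.4 − 18.2) = 4346 J; W(iii) = (656)(18.2 − 39.4) = -13907 J.
W_net = 4346 − 13907 = -9561 J (the counter-clockwise enclosed area).

W_net ≈ -9560 J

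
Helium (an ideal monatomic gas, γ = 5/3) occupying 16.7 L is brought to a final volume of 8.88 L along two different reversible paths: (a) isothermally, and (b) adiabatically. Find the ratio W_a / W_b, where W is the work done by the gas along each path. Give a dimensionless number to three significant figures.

W_a / W_b ≈ 0.804

Path (a) isothermal: W = P₁V₁ ln(V₂/V₁) → W_a/(P₁V₁) = -0.6316.
Path (b) adiabatic: W = P₁V₁(1 − (V₁/V₂)^(γ−1))/(γ−1) → W_b/(P₁V₁) = -0.7854.
W_a / W_b = -0.6316 / -0.7854 = 0.8042.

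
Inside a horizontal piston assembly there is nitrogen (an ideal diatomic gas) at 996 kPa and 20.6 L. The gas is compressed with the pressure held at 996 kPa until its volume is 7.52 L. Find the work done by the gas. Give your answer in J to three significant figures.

W ≈ -13000 J

Isobaric: W = P ΔV.
W = (996 kPa)(7.52 − 20.6 L) = (996)(-13.08) = -13028 J.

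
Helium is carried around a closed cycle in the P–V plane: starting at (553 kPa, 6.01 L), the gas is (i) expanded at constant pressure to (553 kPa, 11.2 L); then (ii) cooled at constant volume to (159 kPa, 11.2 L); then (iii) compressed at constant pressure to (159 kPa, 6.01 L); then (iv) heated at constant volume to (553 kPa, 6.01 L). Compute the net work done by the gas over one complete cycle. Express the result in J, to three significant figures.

Constant-volume legs do no work.
W(i) = (553)(11.2 − 6.01) = 2870 J; W(iii) = (159)(6.01 − 11.2) = -825.2 J.
W_net = 2870 − 825.2 = 2045 J (the clockwise enclosed area).

W_net ≈ 2040 J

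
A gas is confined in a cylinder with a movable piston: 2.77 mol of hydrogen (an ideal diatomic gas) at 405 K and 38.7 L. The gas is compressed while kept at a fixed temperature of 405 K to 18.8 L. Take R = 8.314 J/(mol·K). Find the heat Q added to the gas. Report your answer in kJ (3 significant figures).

Isothermal ⇒ ΔU = 0, so Q = W = nRT ln(V₂/V₁).
Q = (2.77)(8.314)(405) ln(18.8/38.7) = 9327 × -0.722 = -6734 J.

Q ≈ -6.73 kJ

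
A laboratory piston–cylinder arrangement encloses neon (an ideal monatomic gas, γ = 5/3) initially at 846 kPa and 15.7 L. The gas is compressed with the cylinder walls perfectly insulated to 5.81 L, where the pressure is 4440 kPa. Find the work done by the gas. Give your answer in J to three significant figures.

Adiabatic: W = (P₁V₁ − P₂V₂)/(γ − 1) with γ = 5/3.
P₁V₁ = 13282 J, P₂V₂ = 25796 J.
W = (13282 − 25796) / 0.6667 = -18771 J.

W ≈ -18800 J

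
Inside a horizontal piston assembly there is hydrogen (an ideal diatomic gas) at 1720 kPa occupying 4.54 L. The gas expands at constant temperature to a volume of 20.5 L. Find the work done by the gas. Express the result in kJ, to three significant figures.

Isothermal: W = nRT ln(V₂/V₁) = P₁V₁ ln(V₂/V₁).
P₁V₁ = (1720 kPa)(4.54 L) = 7809 J.
W = 7809 × ln(20.5/4.54) = 7809 × 1.507
W_by_gas = 11772 J.

W ≈ 11.8 kJ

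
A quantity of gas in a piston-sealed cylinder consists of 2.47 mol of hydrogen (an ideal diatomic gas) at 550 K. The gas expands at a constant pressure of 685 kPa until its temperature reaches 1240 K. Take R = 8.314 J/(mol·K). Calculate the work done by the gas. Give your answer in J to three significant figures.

Isobaric: W = P ΔV = nR ΔT.
W = (2.47)(8.314)(1240 − 550) = 14170 J.

W ≈ 14200 J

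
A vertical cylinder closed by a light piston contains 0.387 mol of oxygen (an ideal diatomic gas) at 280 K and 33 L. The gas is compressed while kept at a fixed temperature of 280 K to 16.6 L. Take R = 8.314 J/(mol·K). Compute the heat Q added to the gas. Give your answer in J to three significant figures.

Isothermal ⇒ ΔU = 0, so Q = W = nRT ln(V₂/V₁).
Q = (0.387)(8.314)(280) ln(16.6/33) = 900.9 × -0.6871 = -619 J.

Q ≈ -619 J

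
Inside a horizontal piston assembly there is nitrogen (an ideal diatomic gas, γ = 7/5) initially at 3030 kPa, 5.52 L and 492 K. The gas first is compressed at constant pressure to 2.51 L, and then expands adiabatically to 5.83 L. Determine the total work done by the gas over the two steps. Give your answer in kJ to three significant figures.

W_total ≈ -3.68 kJ

Step 1 (isobaric): W = PΔV = (3030 kPa)(2.51 − 5.52 L) = -9120 J.
After step 1: P = 3030 kPa, V = 2.51 L, T = 223.7 K.
Step 2 (adiabatic): W = (P₁V₁ − P₂V₂)/(γ−1) = (7605 − 5429)/0.4 = 5441 J.
W_total = -9120 + 5441 = -3680 J.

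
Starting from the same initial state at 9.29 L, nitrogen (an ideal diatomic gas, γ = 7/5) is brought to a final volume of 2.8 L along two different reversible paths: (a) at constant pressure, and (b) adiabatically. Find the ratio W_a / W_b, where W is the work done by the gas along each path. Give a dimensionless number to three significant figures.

W_a / W_b ≈ 0.454

Path (a) isobaric: W = P₁(V₂ − V₁) → W_a/(P₁V₁) = -0.6986.
Path (b) adiabatic: W = P₁V₁(1 − (V₁/V₂)^(γ−1))/(γ−1) → W_b/(P₁V₁) = -1.539.
W_a / W_b = -0.6986 / -1.539 = 0.4539.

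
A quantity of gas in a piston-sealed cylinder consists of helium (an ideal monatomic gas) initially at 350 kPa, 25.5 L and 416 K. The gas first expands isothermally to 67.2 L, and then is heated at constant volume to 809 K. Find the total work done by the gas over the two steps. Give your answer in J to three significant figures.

Step 1 (isothermal): W = P₁V₁ ln(V₂/V₁) = (8925) ln(67.2/25.5) = 8648 J.
Step 2 (isochoric): W = 0 (constant volume).
W_total = 8648 + 0 = 8648 J.

W_total ≈ 8650 J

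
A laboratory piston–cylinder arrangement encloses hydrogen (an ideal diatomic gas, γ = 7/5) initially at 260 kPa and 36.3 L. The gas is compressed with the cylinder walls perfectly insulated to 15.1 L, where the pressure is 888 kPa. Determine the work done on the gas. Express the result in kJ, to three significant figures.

W ≈ 9.93 kJ

Adiabatic: W = (P₁V₁ − P₂V₂)/(γ − 1) with γ = 7/5.
P₁V₁ = 9438 J, P₂V₂ = 13409 J.
W = (9438 − 13409) / 0.4 = -9927 J.
Work on gas = −W_by = 9927 J.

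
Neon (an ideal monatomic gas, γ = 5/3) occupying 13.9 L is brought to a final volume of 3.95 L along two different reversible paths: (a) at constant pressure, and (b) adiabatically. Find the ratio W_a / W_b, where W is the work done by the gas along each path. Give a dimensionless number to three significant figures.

Path (a) isobaric: W = P₁(V₂ − V₁) → W_a/(P₁V₁) = -0.7158.
Path (b) adiabatic: W = P₁V₁(1 − (V₁/V₂)^(γ−1))/(γ−1) → W_b/(P₁V₁) = -1.97.
W_a / W_b = -0.7158 / -1.97 = 0.3633.

W_a / W_b ≈ 0.363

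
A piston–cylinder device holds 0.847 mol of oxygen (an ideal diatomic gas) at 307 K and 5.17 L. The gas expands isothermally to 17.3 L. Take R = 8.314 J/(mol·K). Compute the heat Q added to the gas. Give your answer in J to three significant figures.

Isothermal ⇒ ΔU = 0, so Q = W = nRT ln(V₂/V₁).
Q = (0.847)(8.314)(307) ln(17.3/5.17) = 2162 × 1.208 = 2611 J.

Q ≈ 2610 J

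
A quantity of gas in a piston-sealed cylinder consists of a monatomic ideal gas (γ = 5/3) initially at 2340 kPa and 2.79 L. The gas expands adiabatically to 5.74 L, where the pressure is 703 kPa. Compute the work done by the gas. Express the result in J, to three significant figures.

Adiabatic: W = (P₁V₁ − P₂V₂)/(γ − 1) with γ = 5/3.
P₁V₁ = 6529 J, P₂V₂ = 4035 J.
W = (6529 − 4035) / 0.6667 = 3740 J.

W ≈ 3740 J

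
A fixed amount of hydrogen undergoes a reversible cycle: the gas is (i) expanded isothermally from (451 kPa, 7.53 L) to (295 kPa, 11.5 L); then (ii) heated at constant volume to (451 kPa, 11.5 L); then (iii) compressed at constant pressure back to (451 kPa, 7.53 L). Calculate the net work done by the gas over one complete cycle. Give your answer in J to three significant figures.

Leg (i): W = PᵢVᵢ ln(V_f/Vᵢ) = (3396) ln(11.5/7.53) = 1438 J.
Leg (ii): W = 0.
Leg (iii): W = PΔV = (451)(7.53 − 11.5) = -1790 J.
W_net = 1438 − 1790 = -352.4 J.

W_net ≈ -352 J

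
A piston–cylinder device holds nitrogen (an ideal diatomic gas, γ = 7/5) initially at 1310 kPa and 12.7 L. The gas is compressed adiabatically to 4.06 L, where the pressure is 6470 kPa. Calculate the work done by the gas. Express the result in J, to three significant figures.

W ≈ -24100 J

Adiabatic: W = (P₁V₁ − P₂V₂)/(γ − 1) with γ = 7/5.
P₁V₁ = 16637 J, P₂V₂ = 26268 J.
W = (16637 − 26268) / 0.4 = -24078 J.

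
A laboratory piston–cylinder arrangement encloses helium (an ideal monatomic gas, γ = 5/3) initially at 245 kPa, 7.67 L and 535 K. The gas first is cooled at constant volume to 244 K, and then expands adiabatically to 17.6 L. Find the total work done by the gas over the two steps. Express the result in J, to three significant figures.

Step 1 (isochoric): W = 0 (constant volume).
After step 1: P = 111.7 kPa (V unchanged).
Step 2 (adiabatic): W = (P₁V₁ − P₂V₂)/(γ−1) = (857 − 492.6)/0.667 = 546.6 J.
W_total = 0 + 546.6 = 546.6 J.

W_total ≈ 547 J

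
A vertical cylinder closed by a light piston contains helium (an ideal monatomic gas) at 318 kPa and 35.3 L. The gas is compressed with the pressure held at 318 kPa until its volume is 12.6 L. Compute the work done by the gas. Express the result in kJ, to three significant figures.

Isobaric: W = P ΔV.
W = (318 kPa)(12.6 − 35.3 L) = (318)(-22.7) = -7219 J.

W ≈ -7.22 kJ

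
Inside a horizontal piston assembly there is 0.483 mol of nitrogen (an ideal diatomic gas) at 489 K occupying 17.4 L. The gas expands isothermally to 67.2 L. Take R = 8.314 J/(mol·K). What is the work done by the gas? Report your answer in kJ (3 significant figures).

Isothermal: W = nRT ln(V₂/V₁).
W = (0.483)(8.314)(489) × ln(67.2/17.4)
  = 1964 × 1.351
W_by_gas = 2653 J.

W ≈ 2.65 kJ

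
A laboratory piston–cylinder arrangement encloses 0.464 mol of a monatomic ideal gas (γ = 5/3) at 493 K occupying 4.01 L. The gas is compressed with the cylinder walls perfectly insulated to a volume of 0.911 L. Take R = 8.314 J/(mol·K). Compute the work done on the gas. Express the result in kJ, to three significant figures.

W ≈ 4.81 kJ

Adiabatic: TV^(γ−1) = const with γ = 5/3.
T₂ = T₁ (V₁/V₂)^(γ−1) = 493 × (4.01/0.911)^0.667 = 493 × 2.686 = 1324 K.
W_by = nCᵥ(T₁ − T₂) = (0.464)(12.47)(493 − 1324) = -4809 J.
Work on gas = −W_by = 4809 J.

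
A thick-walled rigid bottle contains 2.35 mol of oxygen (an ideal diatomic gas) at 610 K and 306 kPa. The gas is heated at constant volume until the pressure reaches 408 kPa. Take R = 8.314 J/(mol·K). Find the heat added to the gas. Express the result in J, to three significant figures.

Q ≈ 9930 J

Constant volume ⇒ W = 0, so Q = ΔU = nCᵥΔT with Cᵥ = 5R/2 = 20.79 J/(mol·K).
At constant V, T₂/T₁ = P₂/P₁ ⇒ ΔT = T₁(P₂/P₁ − 1) = 610·(408/306 − 1) = 203.3 K.
ΔU = (2.35)(20.79)(203.3) = 9932 J.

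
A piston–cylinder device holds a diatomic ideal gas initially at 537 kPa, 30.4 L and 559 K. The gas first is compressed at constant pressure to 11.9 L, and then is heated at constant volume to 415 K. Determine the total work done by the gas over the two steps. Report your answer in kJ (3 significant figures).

Step 1 (isobaric): W = PΔV = (537 kPa)(11.9 − 30.4 L) = -9934 J.
Step 2 (isochoric): W = 0 (constant volume).
W_total = -9934 + 0 = -9934 J.

W_total ≈ -9.93 kJ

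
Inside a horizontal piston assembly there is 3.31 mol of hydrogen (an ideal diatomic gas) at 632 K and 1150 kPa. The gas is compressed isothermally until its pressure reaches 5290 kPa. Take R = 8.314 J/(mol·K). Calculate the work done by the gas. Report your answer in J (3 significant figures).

Isothermal process: W = nRT ln(V₂/V₁) = nRT ln(P₁/P₂).
W = (3.31)(8.314)(632) × ln(1150/5290)
  = 17392 × ln(0.2174) = 17392 × -1.526
W_by_gas = -26542 J.

W ≈ -26500 J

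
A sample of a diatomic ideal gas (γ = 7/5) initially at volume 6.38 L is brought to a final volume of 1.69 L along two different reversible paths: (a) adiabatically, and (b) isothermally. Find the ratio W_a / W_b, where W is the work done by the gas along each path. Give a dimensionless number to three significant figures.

W_a / W_b ≈ 1.32

Path (a) adiabatic: W = P₁V₁(1 − (V₁/V₂)^(γ−1))/(γ−1) → W_a/(P₁V₁) = -1.753.
Path (b) isothermal: W = P₁V₁ ln(V₂/V₁) → W_b/(P₁V₁) = -1.328.
W_a / W_b = -1.753 / -1.328 = 1.32.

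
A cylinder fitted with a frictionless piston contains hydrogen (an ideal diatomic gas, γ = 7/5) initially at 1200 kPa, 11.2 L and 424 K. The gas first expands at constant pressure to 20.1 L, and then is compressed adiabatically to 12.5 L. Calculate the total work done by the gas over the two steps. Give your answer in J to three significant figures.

W_total ≈ -1940 J

Step 1 (isobaric): W = PΔV = (1200 kPa)(20.1 − 11.2 L) = 10680 J.
After step 1: P = 1200 kPa, V = 20.1 L, T = 760.9 K.
Step 2 (adiabatic): W = (P₁V₁ − P₂V₂)/(γ−1) = (24120 − 29167)/0.4 = -12617 J.
W_total = 10680 − 12617 = -1937 J.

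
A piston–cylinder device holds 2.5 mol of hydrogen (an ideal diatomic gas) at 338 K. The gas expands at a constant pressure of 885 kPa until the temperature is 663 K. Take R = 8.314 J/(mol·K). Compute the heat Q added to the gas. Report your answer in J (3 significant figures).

Isobaric: W = nRΔT = (2.5)(8.314)(325) = 6755 J.
ΔU = nCᵥΔT with Cᵥ = 5R/2: ΔU = (2.5)(20.79)(325) = 16888 J.
Q = ΔU + W = 16888 + 6755 = 23643 J.

Q ≈ 23600 J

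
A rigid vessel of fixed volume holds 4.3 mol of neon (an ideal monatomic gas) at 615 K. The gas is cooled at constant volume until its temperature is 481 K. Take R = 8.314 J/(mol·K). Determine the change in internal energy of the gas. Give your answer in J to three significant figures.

ΔU ≈ -7190 J

Constant volume ⇒ W = 0, so Q = ΔU = nCᵥΔT with Cᵥ = 3R/2 = 12.47 J/(mol·K).
ΔU = (4.3)(12.47)(481 − 615) = -7186 J.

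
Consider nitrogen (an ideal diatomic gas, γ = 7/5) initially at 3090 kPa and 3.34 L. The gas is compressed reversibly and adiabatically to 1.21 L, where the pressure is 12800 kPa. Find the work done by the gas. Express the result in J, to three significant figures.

W ≈ -12900 J

Adiabatic: W = (P₁V₁ − P₂V₂)/(γ − 1) with γ = 7/5.
P₁V₁ = 10321 J, P₂V₂ = 15488 J.
W = (10321 − 15488) / 0.4 = -12919 J.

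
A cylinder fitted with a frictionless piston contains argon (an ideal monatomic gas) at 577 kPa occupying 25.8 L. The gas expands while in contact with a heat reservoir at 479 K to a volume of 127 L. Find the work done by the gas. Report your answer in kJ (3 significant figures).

Isothermal: W = nRT ln(V₂/V₁) = P₁V₁ ln(V₂/V₁).
P₁V₁ = (577 kPa)(25.8 L) = 14887 J.
W = 14887 × ln(127/25.8) = 14887 × 1.594
W_by_gas = 23726 J.

W ≈ 23.7 kJ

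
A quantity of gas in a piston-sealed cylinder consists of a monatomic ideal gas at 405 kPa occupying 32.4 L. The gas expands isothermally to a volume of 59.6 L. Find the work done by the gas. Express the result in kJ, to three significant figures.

Isothermal: W = nRT ln(V₂/V₁) = P₁V₁ ln(V₂/V₁).
P₁V₁ = (405 kPa)(32.4 L) = 13122 J.
W = 13122 × ln(59.6/32.4) = 13122 × 0.6095
W_by_gas = 7998 J.

W ≈ 8.00 kJ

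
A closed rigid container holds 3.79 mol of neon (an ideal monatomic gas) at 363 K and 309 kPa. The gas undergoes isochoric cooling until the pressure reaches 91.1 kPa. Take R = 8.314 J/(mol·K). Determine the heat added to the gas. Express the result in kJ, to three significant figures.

Q ≈ -12.1 kJ

Constant volume ⇒ W = 0, so Q = ΔU = nCᵥΔT with Cᵥ = 3R/2 = 12.47 J/(mol·K).
At constant V, T₂/T₁ = P₂/P₁ ⇒ ΔT = T₁(P₂/P₁ − 1) = 363·(91.1/309 − 1) = -256 K.
ΔU = (3.79)(12.47)(-256) = -12099 J.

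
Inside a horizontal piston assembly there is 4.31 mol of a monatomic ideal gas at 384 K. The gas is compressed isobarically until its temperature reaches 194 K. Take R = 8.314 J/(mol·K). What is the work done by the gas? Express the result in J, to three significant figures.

W ≈ -6810 J

Isobaric: W = P ΔV = nR ΔT.
W = (4.31)(8.314)(194 − 384) = -6808 J.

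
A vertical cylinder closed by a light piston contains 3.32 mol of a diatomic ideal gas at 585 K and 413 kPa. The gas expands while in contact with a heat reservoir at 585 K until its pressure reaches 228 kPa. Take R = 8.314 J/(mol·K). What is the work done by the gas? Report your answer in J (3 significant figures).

Isothermal process: W = nRT ln(V₂/V₁) = nRT ln(P₁/P₂).
W = (3.32)(8.314)(585) × ln(413/228)
  = 16147 × ln(1.811) = 16147 × 0.5941
W_by_gas = 9593 J.

W ≈ 9590 J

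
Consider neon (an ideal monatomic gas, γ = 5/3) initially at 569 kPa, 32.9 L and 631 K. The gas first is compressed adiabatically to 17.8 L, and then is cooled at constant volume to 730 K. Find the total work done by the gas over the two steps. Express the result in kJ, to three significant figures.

Step 1 (adiabatic): W = (P₁V₁ − P₂V₂)/(γ−1) = (18720 − 28194)/0.667 = -14211 J.
Step 2 (isochoric): W = 0 (constant volume).
W_total = -14211 + 0 = -14211 J.

W_total ≈ -14.2 kJ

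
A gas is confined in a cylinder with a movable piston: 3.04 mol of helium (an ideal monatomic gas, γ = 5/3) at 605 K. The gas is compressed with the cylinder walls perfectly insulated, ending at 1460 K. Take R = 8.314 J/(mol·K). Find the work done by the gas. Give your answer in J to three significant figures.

Adiabatic ⇒ Q = 0, so W_by = −ΔU = nCᵥ(T₁ − T₂).
Cᵥ = 3R/2 = 12.47 J/(mol·K).
W = (3.04)(12.47)(605 − 1460) = -32415 J.

W ≈ -32400 J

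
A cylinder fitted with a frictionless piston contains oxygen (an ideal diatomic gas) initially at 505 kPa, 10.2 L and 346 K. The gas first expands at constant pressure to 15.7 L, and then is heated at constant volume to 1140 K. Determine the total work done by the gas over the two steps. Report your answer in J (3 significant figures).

W_total ≈ 2780 J

Step 1 (isobaric): W = PΔV = (505 kPa)(15.7 − 10.2 L) = 2778 J.
Step 2 (isochoric): W = 0 (constant volume).
W_total = 2778 + 0 = 2778 J.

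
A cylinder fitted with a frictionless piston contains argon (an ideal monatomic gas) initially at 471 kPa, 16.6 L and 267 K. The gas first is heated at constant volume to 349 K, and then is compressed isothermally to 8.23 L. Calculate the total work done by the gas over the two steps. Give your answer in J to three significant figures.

W_total ≈ -7170 J

Step 1 (isochoric): W = 0 (constant volume).
After step 1: P = 615.7 kPa (V unchanged).
Step 2 (isothermal): W = P₁V₁ ln(V₂/V₁) = (10220) ln(8.23/16.6) = -7170 J.
W_total = 0 − 7170 = -7170 J.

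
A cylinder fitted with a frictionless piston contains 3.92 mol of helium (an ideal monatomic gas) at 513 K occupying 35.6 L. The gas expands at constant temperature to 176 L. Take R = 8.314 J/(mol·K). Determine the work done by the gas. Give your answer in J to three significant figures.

Isothermal: W = nRT ln(V₂/V₁).
W = (3.92)(8.314)(513) × ln(176/35.6)
  = 16719 × 1.598
W_by_gas = 26719 J.

W ≈ 26700 J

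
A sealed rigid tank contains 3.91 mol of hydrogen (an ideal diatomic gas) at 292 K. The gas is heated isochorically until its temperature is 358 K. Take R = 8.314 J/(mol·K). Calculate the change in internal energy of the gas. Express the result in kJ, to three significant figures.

Constant volume ⇒ W = 0, so Q = ΔU = nCᵥΔT with Cᵥ = 5R/2 = 20.79 J/(mol·K).
ΔU = (3.91)(20.79)(358 − 292) = 5364 J.

ΔU ≈ 5.36 kJ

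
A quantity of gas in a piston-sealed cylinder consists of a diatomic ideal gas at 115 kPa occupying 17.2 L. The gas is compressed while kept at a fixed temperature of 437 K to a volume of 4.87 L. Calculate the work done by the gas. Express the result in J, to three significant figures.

Isothermal: W = nRT ln(V₂/V₁) = P₁V₁ ln(V₂/V₁).
P₁V₁ = (115 kPa)(17.2 L) = 1978 J.
W = 1978 × ln(4.87/17.2) = 1978 × -1.262
W_by_gas = -2496 J.

W ≈ -2500 J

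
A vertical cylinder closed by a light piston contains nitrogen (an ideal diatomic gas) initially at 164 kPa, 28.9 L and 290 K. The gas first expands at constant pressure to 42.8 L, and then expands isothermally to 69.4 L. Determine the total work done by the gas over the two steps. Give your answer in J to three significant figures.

Step 1 (isobaric): W = PΔV = (164 kPa)(42.8 − 28.9 L) = 2280 J.
After step 1: P = 164 kPa, V = 42.8 L, T = 429.5 K.
Step 2 (isothermal): W = P₁V₁ ln(V₂/V₁) = (7019) ln(69.4/42.8) = 3393 J.
W_total = 2280 + 3393 = 5672 J.

W_total ≈ 5670 J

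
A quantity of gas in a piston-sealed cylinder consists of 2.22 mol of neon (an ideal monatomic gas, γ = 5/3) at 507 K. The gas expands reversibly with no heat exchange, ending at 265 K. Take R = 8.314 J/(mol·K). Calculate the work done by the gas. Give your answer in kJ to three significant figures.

W ≈ 6.70 kJ

Adiabatic ⇒ Q = 0, so W_by = −ΔU = nCᵥ(T₁ − T₂).
Cᵥ = 3R/2 = 12.47 J/(mol·K).
W = (2.22)(12.47)(507 − 265) = 6700 J.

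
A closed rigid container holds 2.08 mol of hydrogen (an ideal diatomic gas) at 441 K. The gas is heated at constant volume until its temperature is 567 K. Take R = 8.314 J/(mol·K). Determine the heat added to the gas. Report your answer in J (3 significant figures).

Constant volume ⇒ W = 0, so Q = ΔU = nCᵥΔT with Cᵥ = 5R/2 = 20.79 J/(mol·K).
ΔU = (2.08)(20.79)(567 − 441) = 5447 J.

Q ≈ 5450 J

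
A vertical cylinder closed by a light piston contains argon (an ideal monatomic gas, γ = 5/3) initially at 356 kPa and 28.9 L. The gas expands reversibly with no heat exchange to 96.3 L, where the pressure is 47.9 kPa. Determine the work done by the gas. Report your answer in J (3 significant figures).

Adiabatic: W = (P₁V₁ − P₂V₂)/(γ − 1) with γ = 5/3.
P₁V₁ = 10288 J, P₂V₂ = 4613 J.
W = (10288 − 4613) / 0.6667 = 8513 J.

W ≈ 8510 J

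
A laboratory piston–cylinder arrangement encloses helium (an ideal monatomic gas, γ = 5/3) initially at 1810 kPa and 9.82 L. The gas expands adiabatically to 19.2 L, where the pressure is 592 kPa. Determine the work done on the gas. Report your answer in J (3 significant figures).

Adiabatic: W = (P₁V₁ − P₂V₂)/(γ − 1) with γ = 5/3.
P₁V₁ = 17774 J, P₂V₂ = 11366 J.
W = (17774 − 11366) / 0.6667 = 9612 J.
Work on gas = −W_by = -9612 J.

W ≈ -9610 J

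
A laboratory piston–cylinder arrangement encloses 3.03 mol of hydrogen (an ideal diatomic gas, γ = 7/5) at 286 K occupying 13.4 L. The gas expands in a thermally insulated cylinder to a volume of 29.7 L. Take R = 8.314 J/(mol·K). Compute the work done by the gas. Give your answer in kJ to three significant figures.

Adiabatic: TV^(γ−1) = const with γ = 7/5.
T₂ = T₁ (V₁/V₂)^(γ−1) = 286 × (13.4/29.7)^0.4 = 286 × 0.7273 = 208 K.
W_by = nCᵥ(T₁ − T₂) = (3.03)(20.79)(286 − 208) = 4911 J.

W ≈ 4.91 kJ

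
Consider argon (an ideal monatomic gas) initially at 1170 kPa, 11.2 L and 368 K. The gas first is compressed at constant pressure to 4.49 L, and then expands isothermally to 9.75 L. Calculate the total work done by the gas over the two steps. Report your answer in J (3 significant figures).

Step 1 (isobaric): W = PΔV = (1170 kPa)(4.49 − 11.2 L) = -7851 J.
After step 1: P = 1170 kPa, V = 4.49 L, T = 147.5 K.
Step 2 (isothermal): W = P₁V₁ ln(V₂/V₁) = (5253) ln(9.75/4.49) = 4073 J.
W_total = -7851 + 4073 = -3777 J.

W_total ≈ -3780 J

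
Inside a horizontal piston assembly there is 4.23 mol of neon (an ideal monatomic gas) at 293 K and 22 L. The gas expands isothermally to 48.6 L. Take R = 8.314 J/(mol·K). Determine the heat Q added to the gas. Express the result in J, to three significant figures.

Isothermal ⇒ ΔU = 0, so Q = W = nRT ln(V₂/V₁).
Q = (4.23)(8.314)(293) ln(48.6/22) = 10304 × 0.7926 = 8167 J.

Q ≈ 8170 J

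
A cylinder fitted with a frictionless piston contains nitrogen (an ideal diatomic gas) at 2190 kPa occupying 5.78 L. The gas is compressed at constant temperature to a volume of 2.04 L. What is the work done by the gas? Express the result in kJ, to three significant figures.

W ≈ -13.2 kJ

Isothermal: W = nRT ln(V₂/V₁) = P₁V₁ ln(V₂/V₁).
P₁V₁ = (2190 kPa)(5.78 L) = 12658 J.
W = 12658 × ln(2.04/5.78) = 12658 × -1.041
W_by_gas = -13183 J.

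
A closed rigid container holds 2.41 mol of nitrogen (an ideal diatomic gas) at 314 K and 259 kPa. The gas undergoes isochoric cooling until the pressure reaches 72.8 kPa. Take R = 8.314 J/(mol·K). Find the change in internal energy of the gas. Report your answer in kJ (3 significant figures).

Constant volume ⇒ W = 0, so Q = ΔU = nCᵥΔT with Cᵥ = 5R/2 = 20.79 J/(mol·K).
At constant V, T₂/T₁ = P₂/P₁ ⇒ ΔT = T₁(P₂/P₁ − 1) = 314·(72.8/259 − 1) = -225.7 K.
ΔU = (2.41)(20.79)(-225.7) = -11308 J.

ΔU ≈ -11.3 kJ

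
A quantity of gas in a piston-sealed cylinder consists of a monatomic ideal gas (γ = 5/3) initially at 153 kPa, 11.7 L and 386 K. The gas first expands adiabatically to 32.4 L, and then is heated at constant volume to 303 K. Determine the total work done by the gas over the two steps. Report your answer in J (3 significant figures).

Step 1 (adiabatic): W = (P₁V₁ − P₂V₂)/(γ−1) = (1790 − 907.8)/0.667 = 1324 J.
Step 2 (isochoric): W = 0 (constant volume).
W_total = 1324 + 0 = 1324 J.

W_total ≈ 1320 J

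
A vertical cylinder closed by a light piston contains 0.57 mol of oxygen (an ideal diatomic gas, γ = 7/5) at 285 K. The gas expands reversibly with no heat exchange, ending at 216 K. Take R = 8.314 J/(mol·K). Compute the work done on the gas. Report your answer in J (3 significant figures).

W ≈ -817 J

Adiabatic ⇒ Q = 0, so W_by = −ΔU = nCᵥ(T₁ − T₂).
Cᵥ = 5R/2 = 20.79 J/(mol·K).
W = (0.57)(20.79)(285 − 216) = 817.5 J.
Work on gas = −W_by = -817.5 J.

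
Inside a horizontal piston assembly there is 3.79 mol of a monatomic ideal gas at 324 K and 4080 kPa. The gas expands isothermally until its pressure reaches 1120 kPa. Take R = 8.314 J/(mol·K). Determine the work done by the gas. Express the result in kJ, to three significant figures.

W ≈ 13.2 kJ

Isothermal process: W = nRT ln(V₂/V₁) = nRT ln(P₁/P₂).
W = (3.79)(8.314)(324) × ln(4080/1120)
  = 10209 × ln(3.643) = 10209 × 1.293
W_by_gas = 13198 J.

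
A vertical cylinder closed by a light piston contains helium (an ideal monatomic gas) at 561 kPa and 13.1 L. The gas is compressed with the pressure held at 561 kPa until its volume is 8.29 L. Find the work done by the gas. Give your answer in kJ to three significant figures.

W ≈ -2.70 kJ

Isobaric: W = P ΔV.
W = (561 kPa)(8.29 − 13.1 L) = (561)(-4.81) = -2698 J.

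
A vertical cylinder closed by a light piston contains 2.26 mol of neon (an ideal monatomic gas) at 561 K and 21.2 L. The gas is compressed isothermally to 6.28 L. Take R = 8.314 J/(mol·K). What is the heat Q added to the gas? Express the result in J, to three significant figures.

Isothermal ⇒ ΔU = 0, so Q = W = nRT ln(V₂/V₁).
Q = (2.26)(8.314)(561) ln(6.28/21.2) = 10541 × -1.217 = -12824 J.

Q ≈ -12800 J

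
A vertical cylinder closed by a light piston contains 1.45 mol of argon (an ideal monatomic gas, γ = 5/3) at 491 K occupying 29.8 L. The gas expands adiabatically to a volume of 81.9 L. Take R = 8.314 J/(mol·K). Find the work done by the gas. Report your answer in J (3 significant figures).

W ≈ 4350 J

Adiabatic: TV^(γ−1) = const with γ = 5/3.
T₂ = T₁ (V₁/V₂)^(γ−1) = 491 × (29.8/81.9)^0.667 = 491 × 0.5097 = 250.2 K.
W_by = nCᵥ(T₁ − T₂) = (1.45)(12.47)(491 − 250.2) = 4354 J.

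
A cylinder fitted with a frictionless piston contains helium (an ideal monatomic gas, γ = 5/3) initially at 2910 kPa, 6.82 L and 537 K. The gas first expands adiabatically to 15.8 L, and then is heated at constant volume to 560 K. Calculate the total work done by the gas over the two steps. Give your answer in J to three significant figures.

W_total ≈ 12800 J

Step 1 (adiabatic): W = (P₁V₁ − P₂V₂)/(γ−1) = (19846 − 11335)/0.667 = 12767 J.
Step 2 (isochoric): W = 0 (constant volume).
W_total = 12767 + 0 = 12767 J.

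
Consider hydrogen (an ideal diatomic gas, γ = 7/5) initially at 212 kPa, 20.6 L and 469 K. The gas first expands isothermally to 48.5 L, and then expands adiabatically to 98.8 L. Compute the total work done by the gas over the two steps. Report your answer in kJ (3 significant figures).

W_total ≈ 6.44 kJ

Step 1 (isothermal): W = P₁V₁ ln(V₂/V₁) = (4367) ln(48.5/20.6) = 3740 J.
After step 1: P = 90.05 kPa, V = 48.5 L, T = 469 K.
Step 2 (adiabatic): W = (P₁V₁ − P₂V₂)/(γ−1) = (4367 − 3285)/0.4 = 2704 J.
W_total = 3740 + 2704 = 6444 J.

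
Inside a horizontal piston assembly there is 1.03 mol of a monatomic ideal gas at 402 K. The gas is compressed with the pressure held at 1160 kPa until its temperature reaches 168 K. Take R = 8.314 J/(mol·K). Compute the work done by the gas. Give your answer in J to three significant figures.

W ≈ -2000 J

Isobaric: W = P ΔV = nR ΔT.
W = (1.03)(8.314)(168 − 402) = -2004 J.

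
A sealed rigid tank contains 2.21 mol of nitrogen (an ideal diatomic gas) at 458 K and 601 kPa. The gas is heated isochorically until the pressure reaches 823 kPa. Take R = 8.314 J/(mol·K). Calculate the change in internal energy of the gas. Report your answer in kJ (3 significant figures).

ΔU ≈ 7.77 kJ

Constant volume ⇒ W = 0, so Q = ΔU = nCᵥΔT with Cᵥ = 5R/2 = 20.79 J/(mol·K).
At constant V, T₂/T₁ = P₂/P₁ ⇒ ΔT = T₁(P₂/P₁ − 1) = 458·(823/601 − 1) = 169.2 K.
ΔU = (2.21)(20.79)(169.2) = 7771 J.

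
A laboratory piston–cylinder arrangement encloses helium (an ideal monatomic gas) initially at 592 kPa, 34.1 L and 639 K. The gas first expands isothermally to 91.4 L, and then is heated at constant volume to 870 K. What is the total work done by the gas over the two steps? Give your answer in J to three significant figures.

Step 1 (isothermal): W = P₁V₁ ln(V₂/V₁) = (20187) ln(91.4/34.1) = 19904 J.
Step 2 (isochoric): W = 0 (constant volume).
W_total = 19904 + 0 = 19904 J.

W_total ≈ 19900 J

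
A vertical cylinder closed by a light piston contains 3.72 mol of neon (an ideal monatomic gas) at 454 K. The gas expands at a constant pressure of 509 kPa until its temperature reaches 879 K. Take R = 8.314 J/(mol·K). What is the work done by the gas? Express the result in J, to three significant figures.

W ≈ 13100 J

Isobaric: W = P ΔV = nR ΔT.
W = (3.72)(8.314)(879 − 454) = 13144 J.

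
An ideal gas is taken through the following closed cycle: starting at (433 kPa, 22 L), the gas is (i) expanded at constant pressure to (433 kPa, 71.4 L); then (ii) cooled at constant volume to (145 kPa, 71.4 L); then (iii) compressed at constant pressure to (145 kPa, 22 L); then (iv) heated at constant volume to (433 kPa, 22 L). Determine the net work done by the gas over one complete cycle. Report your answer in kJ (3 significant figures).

Constant-volume legs do no work.
W(i) = (433)(71.4 − 22) = 21390 J; W(iii) = (145)(22 − 71.4) = -7163 J.
W_net = 21390 − 7163 = 14227 J (the clockwise enclosed area).

W_net ≈ 14.2 kJ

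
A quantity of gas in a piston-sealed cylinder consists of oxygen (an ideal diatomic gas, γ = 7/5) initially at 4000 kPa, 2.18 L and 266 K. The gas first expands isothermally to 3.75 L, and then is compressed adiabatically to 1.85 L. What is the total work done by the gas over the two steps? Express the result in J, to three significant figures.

Step 1 (isothermal): W = P₁V₁ ln(V₂/V₁) = (8720) ln(3.75/2.18) = 4730 J.
After step 1: P = 2325 kPa, V = 3.75 L, T = 266 K.
Step 2 (adiabatic): W = (P₁V₁ − P₂V₂)/(γ−1) = (8720 − 11568)/0.4 = -7120 J.
W_total = 4730 − 7120 = -2390 J.

W_total ≈ -2390 J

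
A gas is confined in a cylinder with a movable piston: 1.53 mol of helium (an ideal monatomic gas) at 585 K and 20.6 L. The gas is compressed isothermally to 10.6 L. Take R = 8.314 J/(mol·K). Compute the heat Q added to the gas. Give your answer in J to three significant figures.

Isothermal ⇒ ΔU = 0, so Q = W = nRT ln(V₂/V₁).
Q = (1.53)(8.314)(585) ln(10.6/20.6) = 7441 × -0.6644 = -4944 J.

Q ≈ -4940 J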